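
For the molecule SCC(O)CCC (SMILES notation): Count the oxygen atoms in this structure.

1

Scan the SMILES for O atoms (remember two-letter symbols like Cl and Br are single atoms).
Oxygen count: 1.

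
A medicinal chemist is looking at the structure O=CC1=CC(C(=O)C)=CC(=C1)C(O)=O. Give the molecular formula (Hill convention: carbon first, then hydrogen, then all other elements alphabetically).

Walk through each heavy atom and fill implicit hydrogens from standard valence (C 4, N 3, O 2, S 2, halogen 1):
  atom 1: O, bond orders sum to 2 (valence 2) → 0 H
  atom 2: C, bond orders sum to 3 (valence 4) → 1 H
  atom 3: C, bond orders sum to 4 (valence 4) → 0 H
  atom 4: C, bond orders sum to 3 (valence 4) → 1 H
  atom 5: C, bond orders sum to 4 (valence 4) → 0 H
  atom 6: C, bond orders sum to 4 (valence 4) → 0 H
  atom 7: O, bond orders sum to 2 (valence 2) → 0 H
  atom 8: C, bond orders sum to 1 (valence 4) → 3 H
  atom 9: C, bond orders sum to 3 (valence 4) → 1 H
  atom 10: C, bond orders sum to 4 (valence 4) → 0 H
  atom 11: C, bond orders sum to 3 (valence 4) → 1 H
  atom 12: C, bond orders sum to 4 (valence 4) → 0 H
  atom 13: O, bond orders sum to 1 (valence 2) → 1 H
  atom 14: O, bond orders sum to 2 (valence 2) → 0 H
Totals → C:10, H:8, O:4.

C10H8O4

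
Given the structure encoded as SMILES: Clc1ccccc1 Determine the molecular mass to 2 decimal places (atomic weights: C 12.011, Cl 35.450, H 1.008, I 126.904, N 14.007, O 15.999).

First, the molecular formula is C6H5Cl (counting implicit H from valence).
  C: 6 × 12.011 = 72.066
  Cl: 1 × 35.450 = 35.450
  H: 5 × 1.008 = 5.040
Sum: 6×12.011 + 1×35.450 + 5×1.008 = 112.556 → 112.56 g/mol.

112.56 g/mol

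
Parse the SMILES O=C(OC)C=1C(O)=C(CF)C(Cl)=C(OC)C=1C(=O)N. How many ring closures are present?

1

In SMILES, each pair of matching ring-closure digits denotes one ring-closing bond; the number of such bonds equals the number of independent rings.
Ring-closure bonds here: 1.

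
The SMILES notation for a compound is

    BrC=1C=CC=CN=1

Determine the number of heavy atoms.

7

Every atom symbol written in the SMILES (organic subset) is one heavy atom; implicit H are not written.
Heavy atoms by element → Br:1, C:5, N:1.
Total: 7.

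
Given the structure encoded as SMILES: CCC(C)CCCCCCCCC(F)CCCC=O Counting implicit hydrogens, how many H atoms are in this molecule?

Walk through each heavy atom and fill implicit hydrogens from standard valence (C 4, N 3, O 2, S 2, halogen 1):
  atom 1: C, bond orders sum to 1 (valence 4) → 3 H
  atom 2: C, bond orders sum to 2 (valence 4) → 2 H
  atom 3: C, bond orders sum to 3 (valence 4) → 1 H
  atom 4: C, bond orders sum to 1 (valence 4) → 3 H
  atom 5: C, bond orders sum to 2 (valence 4) → 2 H
  atom 6: C, bond orders sum to 2 (valence 4) → 2 H
  atom 7: C, bond orders sum to 2 (valence 4) → 2 H
  atom 8: C, bond orders sum to 2 (valence 4) → 2 H
  atom 9: C, bond orders sum to 2 (valence 4) → 2 H
  atom 10: C, bond orders sum to 2 (valence 4) → 2 H
  atom 11: C, bond orders sum to 2 (valence 4) → 2 H
  atom 12: C, bond orders sum to 2 (valence 4) → 2 H
  atom 13: C, bond orders sum to 3 (valence 4) → 1 H
  atom 14: F (halogen, monovalent) → 0 H
  atom 15: C, bond orders sum to 2 (valence 4) → 2 H
  atom 16: C, bond orders sum to 2 (valence 4) → 2 H
  atom 17: C, bond orders sum to 2 (valence 4) → 2 H
  atom 18: C, bond orders sum to 3 (valence 4) → 1 H
  atom 19: O, bond orders sum to 2 (valence 2) → 0 H
Total hydrogens: 33.

33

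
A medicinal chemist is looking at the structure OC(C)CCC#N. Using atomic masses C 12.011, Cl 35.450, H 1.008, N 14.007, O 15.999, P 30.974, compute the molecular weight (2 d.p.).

99.13 g/mol

First, the molecular formula is C5H9NO (counting implicit H from valence).
  C: 5 × 12.011 = 60.055
  H: 9 × 1.008 = 9.072
  N: 1 × 14.007 = 14.007
  O: 1 × 15.999 = 15.999
Sum: 5×12.011 + 9×1.008 + 1×14.007 + 1×15.999 = 99.133 → 99.13 g/mol.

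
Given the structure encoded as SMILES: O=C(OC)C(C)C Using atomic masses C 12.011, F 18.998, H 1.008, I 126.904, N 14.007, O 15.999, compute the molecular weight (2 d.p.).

102.13 g/mol

First, the molecular formula is C5H10O2 (counting implicit H from valence).
  C: 5 × 12.011 = 60.055
  H: 10 × 1.008 = 10.080
  O: 2 × 15.999 = 31.998
Sum: 5×12.011 + 10×1.008 + 2×15.999 = 102.133 → 102.13 g/mol.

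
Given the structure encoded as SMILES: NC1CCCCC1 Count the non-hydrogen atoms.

Every atom symbol written in the SMILES (organic subset) is one heavy atom; implicit H are not written.
Heavy atoms by element → C:6, N:1.
Total: 7.

7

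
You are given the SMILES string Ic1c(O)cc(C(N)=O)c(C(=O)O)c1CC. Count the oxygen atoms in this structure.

4

Scan the SMILES for O atoms (remember two-letter symbols like Cl and Br are single atoms).
Oxygen count: 4.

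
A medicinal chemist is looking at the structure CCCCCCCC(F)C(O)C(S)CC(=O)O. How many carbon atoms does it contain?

Count every carbon token in the SMILES (each C, including those in ring-closure positions and inside branches).
Carbon count: 12.

12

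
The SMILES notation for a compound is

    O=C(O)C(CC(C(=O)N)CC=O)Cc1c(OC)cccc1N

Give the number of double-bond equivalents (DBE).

Molecular formula: C15H20N2O5.
DoU = (2C + 2 + N − H − X) / 2, where X is the halogen count and O/S are ignored.
    = (2·15 + 2 + 2 − 20 − 0) / 2 = 14 / 2 = 7.

7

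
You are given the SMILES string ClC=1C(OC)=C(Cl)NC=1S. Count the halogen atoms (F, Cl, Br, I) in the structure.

Halogen atoms appear at heavy-atom positions 1, 7 (2×Cl).
Other groups present: 1 ether, 1 thiol.
Halogen count: 2.

2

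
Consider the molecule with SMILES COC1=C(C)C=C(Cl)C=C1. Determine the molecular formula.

Walk through each heavy atom and fill implicit hydrogens from standard valence (C 4, N 3, O 2, S 2, halogen 1):
  atom 1: C, bond orders sum to 1 (valence 4) → 3 H
  atom 2: O, bond orders sum to 2 (valence 2) → 0 H
  atom 3: C, bond orders sum to 4 (valence 4) → 0 H
  atom 4: C, bond orders sum to 4 (valence 4) → 0 H
  atom 5: C, bond orders sum to 1 (valence 4) → 3 H
  atom 6: C, bond orders sum to 3 (valence 4) → 1 H
  atom 7: C, bond orders sum to 4 (valence 4) → 0 H
  atom 8: Cl (halogen, monovalent) → 0 H
  atom 9: C, bond orders sum to 3 (valence 4) → 1 H
  atom 10: C, bond orders sum to 3 (valence 4) → 1 H
Totals → C:8, H:9, Cl:1, O:1.
In Hill order: C8H9ClO.

C8H9ClO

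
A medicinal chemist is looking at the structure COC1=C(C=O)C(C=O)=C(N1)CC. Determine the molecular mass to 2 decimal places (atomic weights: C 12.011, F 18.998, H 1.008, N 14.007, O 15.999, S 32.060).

First, the molecular formula is C9H11NO3 (counting implicit H from valence).
  C: 9 × 12.011 = 108.099
  H: 11 × 1.008 = 11.088
  N: 1 × 14.007 = 14.007
  O: 3 × 15.999 = 47.997
Sum: 9×12.011 + 11×1.008 + 1×14.007 + 3×15.999 = 181.191 → 181.19 g/mol.

181.19 g/mol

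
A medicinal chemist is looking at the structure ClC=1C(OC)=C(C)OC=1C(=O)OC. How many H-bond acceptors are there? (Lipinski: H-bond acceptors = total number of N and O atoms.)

N atoms: 0; O atoms: 4.
Lipinski HBA = 0 + 4 = 4.

4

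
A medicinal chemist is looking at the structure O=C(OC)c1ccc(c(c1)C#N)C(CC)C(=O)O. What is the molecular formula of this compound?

C13H13NO4

Walk through each heavy atom and fill implicit hydrogens from standard valence (C 4, N 3, O 2, S 2, halogen 1); for lowercase aromatic atoms, an aromatic c carries 1 H when it has two neighbours and 0 H with three, and aromatic n carries 0 H:
  atom 1: O, bond orders sum to 2 (valence 2) → 0 H
  atom 2: C, bond orders sum to 4 (valence 4) → 0 H
  atom 3: O, bond orders sum to 2 (valence 2) → 0 H
  atom 4: C, bond orders sum to 1 (valence 4) → 3 H
  atom 5: aromatic c, 3 neighbours → 0 H
  atom 6: aromatic c, 2 neighbours → 1 H
  atom 7: aromatic c, 2 neighbours → 1 H
  atom 8: aromatic c, 3 neighbours → 0 H
  atom 9: aromatic c, 3 neighbours → 0 H
  atom 10: aromatic c, 2 neighbours → 1 H
  atom 11: C, bond orders sum to 4 (valence 4) → 0 H
  atom 12: N, bond orders sum to 3 (valence 3) → 0 H
  atom 13: C, bond orders sum to 3 (valence 4) → 1 H
  atom 14: C, bond orders sum to 2 (valence 4) → 2 H
  atom 15: C, bond orders sum to 1 (valence 4) → 3 H
  atom 16: C, bond orders sum to 4 (valence 4) → 0 H
  atom 17: O, bond orders sum to 2 (valence 2) → 0 H
  atom 18: O, bond orders sum to 1 (valence 2) → 1 H
Totals → C:13, H:13, N:1, O:4.
In Hill order: C13H13NO4.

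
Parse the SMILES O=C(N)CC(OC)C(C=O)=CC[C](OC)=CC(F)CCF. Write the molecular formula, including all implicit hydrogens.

C14H21F2NO4

Walk through each heavy atom and fill implicit hydrogens from standard valence (C 4, N 3, O 2, S 2, halogen 1):
  atom 1: O, bond orders sum to 2 (valence 2) → 0 H
  atom 2: C, bond orders sum to 4 (valence 4) → 0 H
  atom 3: N, bond orders sum to 1 (valence 3) → 2 H
  atom 4: C, bond orders sum to 2 (valence 4) → 2 H
  atom 5: C, bond orders sum to 3 (valence 4) → 1 H
  atom 6: O, bond orders sum to 2 (valence 2) → 0 H
  atom 7: C, bond orders sum to 1 (valence 4) → 3 H
  atom 8: C, bond orders sum to 4 (valence 4) → 0 H
  atom 9: C, bond orders sum to 3 (valence 4) → 1 H
  atom 10: O, bond orders sum to 2 (valence 2) → 0 H
  atom 11: C, bond orders sum to 3 (valence 4) → 1 H
  atom 12: C, bond orders sum to 2 (valence 4) → 2 H
  atom 13: C with explicit H count 0
  atom 14: O, bond orders sum to 2 (valence 2) → 0 H
  atom 15: C, bond orders sum to 1 (valence 4) → 3 H
  atom 16: C, bond orders sum to 3 (valence 4) → 1 H
  atom 17: C, bond orders sum to 3 (valence 4) → 1 H
  atom 18: F (halogen, monovalent) → 0 H
  atom 19: C, bond orders sum to 2 (valence 4) → 2 H
  atom 20: C, bond orders sum to 2 (valence 4) → 2 H
  atom 21: F (halogen, monovalent) → 0 H
Totals → C:14, H:21, F:2, N:1, O:4.
In Hill order: C14H21F2NO4.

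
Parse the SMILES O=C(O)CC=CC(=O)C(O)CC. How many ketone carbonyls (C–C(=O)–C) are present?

The ketone motif appears at heavy-atom position 7 in the SMILES.
Other groups present: 1 alkene, 1 carboxylic acid, 1 hydroxyl.
Ketone count: 1.

1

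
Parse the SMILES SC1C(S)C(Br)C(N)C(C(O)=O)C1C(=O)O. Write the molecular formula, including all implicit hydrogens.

Walk through each heavy atom and fill implicit hydrogens from standard valence (C 4, N 3, O 2, S 2, halogen 1):
  atom 1: S, bond orders sum to 1 (valence 2) → 1 H
  atom 2: C, bond orders sum to 3 (valence 4) → 1 H
  atom 3: C, bond orders sum to 3 (valence 4) → 1 H
  atom 4: S, bond orders sum to 1 (valence 2) → 1 H
  atom 5: C, bond orders sum to 3 (valence 4) → 1 H
  atom 6: Br (halogen, monovalent) → 0 H
  atom 7: C, bond orders sum to 3 (valence 4) → 1 H
  atom 8: N, bond orders sum to 1 (valence 3) → 2 H
  atom 9: C, bond orders sum to 3 (valence 4) → 1 H
  atom 10: C, bond orders sum to 4 (valence 4) → 0 H
  atom 11: O, bond orders sum to 1 (valence 2) → 1 H
  atom 12: O, bond orders sum to 2 (valence 2) → 0 H
  atom 13: C, bond orders sum to 3 (valence 4) → 1 H
  atom 14: C, bond orders sum to 4 (valence 4) → 0 H
  atom 15: O, bond orders sum to 2 (valence 2) → 0 H
  atom 16: O, bond orders sum to 1 (valence 2) → 1 H
Totals → C:8, H:12, Br:1, N:1, O:4, S:2.

C8H12BrNO4S2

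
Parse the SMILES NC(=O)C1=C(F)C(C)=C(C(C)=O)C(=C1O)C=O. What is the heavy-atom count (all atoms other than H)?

Every atom symbol written in the SMILES (organic subset) is one heavy atom; implicit H are not written.
Heavy atoms by element → C:11, F:1, N:1, O:4.
Total: 17.

17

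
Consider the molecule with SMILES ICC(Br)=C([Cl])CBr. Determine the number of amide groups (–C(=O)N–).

0

Scan the SMILES for the amide motif — none present.
Groups that are present: 1 alkene.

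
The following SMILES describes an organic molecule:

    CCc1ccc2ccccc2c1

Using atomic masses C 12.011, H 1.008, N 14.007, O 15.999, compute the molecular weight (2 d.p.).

156.23 g/mol

First, the molecular formula is C12H12 (counting implicit H from valence).
  C: 12 × 12.011 = 144.132
  H: 12 × 1.008 = 12.096
Sum: 12×12.011 + 12×1.008 = 156.228 → 156.23 g/mol.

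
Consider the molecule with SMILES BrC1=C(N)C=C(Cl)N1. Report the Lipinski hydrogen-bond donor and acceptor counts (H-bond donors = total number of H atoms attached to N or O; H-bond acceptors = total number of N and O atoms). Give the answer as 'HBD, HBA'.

Donors: find every N or O and count the H atoms it carries.
  atom 4 (N): bond orders sum to 1 → 2 H
  atom 8 (N): bond orders sum to 2 → 1 H
Lipinski HBD = 3.
Acceptors: N atoms = 2, O atoms = 0 → HBA = 2.

3, 2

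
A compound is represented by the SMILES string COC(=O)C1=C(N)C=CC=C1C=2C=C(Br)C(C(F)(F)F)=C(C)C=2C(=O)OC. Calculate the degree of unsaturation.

10

Degree of unsaturation = (number of rings) + (number of π bonds).
Ring closures in the SMILES: 2.
π bonds: 8 double bonds (each 1 DoU) → 8 DoU from unsaturation.
Total DoU = 2 + 8 = 10.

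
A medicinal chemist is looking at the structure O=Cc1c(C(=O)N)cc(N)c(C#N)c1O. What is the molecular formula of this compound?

Walk through each heavy atom and fill implicit hydrogens from standard valence (C 4, N 3, O 2, S 2, halogen 1); for lowercase aromatic atoms, an aromatic c carries 1 H when it has two neighbours and 0 H with three, and aromatic n carries 0 H:
  atom 1: O, bond orders sum to 2 (valence 2) → 0 H
  atom 2: C, bond orders sum to 3 (valence 4) → 1 H
  atom 3: aromatic c, 3 neighbours → 0 H
  atom 4: aromatic c, 3 neighbours → 0 H
  atom 5: C, bond orders sum to 4 (valence 4) → 0 H
  atom 6: O, bond orders sum to 2 (valence 2) → 0 H
  atom 7: N, bond orders sum to 1 (valence 3) → 2 H
  atom 8: aromatic c, 2 neighbours → 1 H
  atom 9: aromatic c, 3 neighbours → 0 H
  atom 10: N, bond orders sum to 1 (valence 3) → 2 H
  atom 11: aromatic c, 3 neighbours → 0 H
  atom 12: C, bond orders sum to 4 (valence 4) → 0 H
  atom 13: N, bond orders sum to 3 (valence 3) → 0 H
  atom 14: aromatic c, 3 neighbours → 0 H
  atom 15: O, bond orders sum to 1 (valence 2) → 1 H
Totals → C:9, H:7, N:3, O:3.

C9H7N3O3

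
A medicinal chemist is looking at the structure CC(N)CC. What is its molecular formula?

C4H11N

Walk through each heavy atom and fill implicit hydrogens from standard valence (C 4, N 3, O 2, S 2, halogen 1):
  atom 1: C, bond orders sum to 1 (valence 4) → 3 H
  atom 2: C, bond orders sum to 3 (valence 4) → 1 H
  atom 3: N, bond orders sum to 1 (valence 3) → 2 H
  atom 4: C, bond orders sum to 2 (valence 4) → 2 H
  atom 5: C, bond orders sum to 1 (valence 4) → 3 H
Totals → C:4, H:11, N:1.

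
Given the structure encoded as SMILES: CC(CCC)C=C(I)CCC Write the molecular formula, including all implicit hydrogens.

C10H19I

Walk through each heavy atom and fill implicit hydrogens from standard valence (C 4, N 3, O 2, S 2, halogen 1):
  atom 1: C, bond orders sum to 1 (valence 4) → 3 H
  atom 2: C, bond orders sum to 3 (valence 4) → 1 H
  atom 3: C, bond orders sum to 2 (valence 4) → 2 H
  atom 4: C, bond orders sum to 2 (valence 4) → 2 H
  atom 5: C, bond orders sum to 1 (valence 4) → 3 H
  atom 6: C, bond orders sum to 3 (valence 4) → 1 H
  atom 7: C, bond orders sum to 4 (valence 4) → 0 H
  atom 8: I (halogen, monovalent) → 0 H
  atom 9: C, bond orders sum to 2 (valence 4) → 2 H
  atom 10: C, bond orders sum to 2 (valence 4) → 2 H
  atom 11: C, bond orders sum to 1 (valence 4) → 3 H
Totals → C:10, H:19, I:1.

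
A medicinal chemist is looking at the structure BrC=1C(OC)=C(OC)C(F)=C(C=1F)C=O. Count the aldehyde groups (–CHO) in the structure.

The aldehyde motif appears at heavy-atom position 14 in the SMILES.
Other groups present: 2 ether.
Aldehyde count: 1.

1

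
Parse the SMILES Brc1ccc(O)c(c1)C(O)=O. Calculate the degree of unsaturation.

5

Molecular formula: C7H5BrO3.
DoU = (2C + 2 + N − H − X) / 2, where X is the halogen count and O/S are ignored.
    = (2·7 + 2 + 0 − 5 − 1) / 2 = 10 / 2 = 5.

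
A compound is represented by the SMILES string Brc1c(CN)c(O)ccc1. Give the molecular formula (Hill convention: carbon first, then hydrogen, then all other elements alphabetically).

Walk through each heavy atom and fill implicit hydrogens from standard valence (C 4, N 3, O 2, S 2, halogen 1); for lowercase aromatic atoms, an aromatic c carries 1 H when it has two neighbours and 0 H with three, and aromatic n carries 0 H:
  atom 1: Br (halogen, monovalent) → 0 H
  atom 2: aromatic c, 3 neighbours → 0 H
  atom 3: aromatic c, 3 neighbours → 0 H
  atom 4: C, bond orders sum to 2 (valence 4) → 2 H
  atom 5: N, bond orders sum to 1 (valence 3) → 2 H
  atom 6: aromatic c, 3 neighbours → 0 H
  atom 7: O, bond orders sum to 1 (valence 2) → 1 H
  atom 8: aromatic c, 2 neighbours → 1 H
  atom 9: aromatic c, 2 neighbours → 1 H
  atom 10: aromatic c, 2 neighbours → 1 H
Totals → C:7, H:8, Br:1, N:1, O:1.
In Hill order: C7H8BrNO.

C7H8BrNO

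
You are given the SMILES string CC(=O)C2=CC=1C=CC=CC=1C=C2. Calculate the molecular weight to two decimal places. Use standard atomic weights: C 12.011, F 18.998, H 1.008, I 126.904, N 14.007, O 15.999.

170.21 g/mol

First, the molecular formula is C12H10O (counting implicit H from valence).
  C: 12 × 12.011 = 144.132
  H: 10 × 1.008 = 10.080
  O: 1 × 15.999 = 15.999
Sum: 12×12.011 + 10×1.008 + 1×15.999 = 170.211 → 170.21 g/mol.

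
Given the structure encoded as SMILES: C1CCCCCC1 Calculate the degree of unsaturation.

Degree of unsaturation = (number of rings) + (number of π bonds).
Ring closures in the SMILES: 1.
π bonds: none → 0 DoU from unsaturation.
Total DoU = 1 + 0 = 1.

1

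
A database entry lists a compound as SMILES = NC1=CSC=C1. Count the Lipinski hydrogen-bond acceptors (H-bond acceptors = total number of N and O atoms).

N atoms: 1; O atoms: 0.
Lipinski HBA = 1 + 0 = 1.

1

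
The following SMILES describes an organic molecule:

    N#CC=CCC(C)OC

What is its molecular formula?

Walk through each heavy atom and fill implicit hydrogens from standard valence (C 4, N 3, O 2, S 2, halogen 1):
  atom 1: N, bond orders sum to 3 (valence 3) → 0 H
  atom 2: C, bond orders sum to 4 (valence 4) → 0 H
  atom 3: C, bond orders sum to 3 (valence 4) → 1 H
  atom 4: C, bond orders sum to 3 (valence 4) → 1 H
  atom 5: C, bond orders sum to 2 (valence 4) → 2 H
  atom 6: C, bond orders sum to 3 (valence 4) → 1 H
  atom 7: C, bond orders sum to 1 (valence 4) → 3 H
  atom 8: O, bond orders sum to 2 (valence 2) → 0 H
  atom 9: C, bond orders sum to 1 (valence 4) → 3 H
Totals → C:7, H:11, N:1, O:1.
In Hill order: C7H11NO.

C7H11NO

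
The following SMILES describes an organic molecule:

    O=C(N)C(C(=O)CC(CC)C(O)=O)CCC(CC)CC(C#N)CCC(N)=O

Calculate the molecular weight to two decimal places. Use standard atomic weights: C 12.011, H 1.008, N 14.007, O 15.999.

381.47 g/mol

First, the molecular formula is C19H31N3O5 (counting implicit H from valence).
  C: 19 × 12.011 = 228.209
  H: 31 × 1.008 = 31.248
  N: 3 × 14.007 = 42.021
  O: 5 × 15.999 = 79.995
Sum: 19×12.011 + 31×1.008 + 3×14.007 + 5×15.999 = 381.473 → 381.47 g/mol.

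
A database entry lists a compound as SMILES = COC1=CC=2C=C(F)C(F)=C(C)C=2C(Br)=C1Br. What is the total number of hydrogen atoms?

8

Walk through each heavy atom and fill implicit hydrogens from standard valence (C 4, N 3, O 2, S 2, halogen 1):
  atom 1: C, bond orders sum to 1 (valence 4) → 3 H
  atom 2: O, bond orders sum to 2 (valence 2) → 0 H
  atom 3: C, bond orders sum to 4 (valence 4) → 0 H
  atom 4: C, bond orders sum to 3 (valence 4) → 1 H
  atom 5: C, bond orders sum to 4 (valence 4) → 0 H
  atom 6: C, bond orders sum to 3 (valence 4) → 1 H
  atom 7: C, bond orders sum to 4 (valence 4) → 0 H
  atom 8: F (halogen, monovalent) → 0 H
  atom 9: C, bond orders sum to 4 (valence 4) → 0 H
  atom 10: F (halogen, monovalent) → 0 H
  atom 11: C, bond orders sum to 4 (valence 4) → 0 H
  atom 12: C, bond orders sum to 1 (valence 4) → 3 H
  atom 13: C, bond orders sum to 4 (valence 4) → 0 H
  atom 14: C, bond orders sum to 4 (valence 4) → 0 H
  atom 15: Br (halogen, monovalent) → 0 H
  atom 16: C, bond orders sum to 4 (valence 4) → 0 H
  atom 17: Br (halogen, monovalent) → 0 H
Total hydrogens: 8.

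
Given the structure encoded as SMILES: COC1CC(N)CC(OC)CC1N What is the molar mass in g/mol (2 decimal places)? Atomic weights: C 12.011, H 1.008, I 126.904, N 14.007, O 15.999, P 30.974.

First, the molecular formula is C9H20N2O2 (counting implicit H from valence).
  C: 9 × 12.011 = 108.099
  H: 20 × 1.008 = 20.160
  N: 2 × 14.007 = 28.014
  O: 2 × 15.999 = 31.998
Sum: 9×12.011 + 20×1.008 + 2×14.007 + 2×15.999 = 188.271 → 188.27 g/mol.

188.27 g/mol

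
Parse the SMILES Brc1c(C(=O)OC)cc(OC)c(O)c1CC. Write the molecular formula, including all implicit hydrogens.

Walk through each heavy atom and fill implicit hydrogens from standard valence (C 4, N 3, O 2, S 2, halogen 1); for lowercase aromatic atoms, an aromatic c carries 1 H when it has two neighbours and 0 H with three, and aromatic n carries 0 H:
  atom 1: Br (halogen, monovalent) → 0 H
  atom 2: aromatic c, 3 neighbours → 0 H
  atom 3: aromatic c, 3 neighbours → 0 H
  atom 4: C, bond orders sum to 4 (valence 4) → 0 H
  atom 5: O, bond orders sum to 2 (valence 2) → 0 H
  atom 6: O, bond orders sum to 2 (valence 2) → 0 H
  atom 7: C, bond orders sum to 1 (valence 4) → 3 H
  atom 8: aromatic c, 2 neighbours → 1 H
  atom 9: aromatic c, 3 neighbours → 0 H
  atom 10: O, bond orders sum to 2 (valence 2) → 0 H
  atom 11: C, bond orders sum to 1 (valence 4) → 3 H
  atom 12: aromatic c, 3 neighbours → 0 H
  atom 13: O, bond orders sum to 1 (valence 2) → 1 H
  atom 14: aromatic c, 3 neighbours → 0 H
  atom 15: C, bond orders sum to 2 (valence 4) → 2 H
  atom 16: C, bond orders sum to 1 (valence 4) → 3 H
Totals → C:11, H:13, Br:1, O:4.

C11H13BrO4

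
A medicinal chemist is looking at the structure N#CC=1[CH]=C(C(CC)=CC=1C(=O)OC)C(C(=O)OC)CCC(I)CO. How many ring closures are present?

1

In SMILES, each pair of matching ring-closure digits denotes one ring-closing bond; the number of such bonds equals the number of independent rings.
Ring-closure bonds here: 1.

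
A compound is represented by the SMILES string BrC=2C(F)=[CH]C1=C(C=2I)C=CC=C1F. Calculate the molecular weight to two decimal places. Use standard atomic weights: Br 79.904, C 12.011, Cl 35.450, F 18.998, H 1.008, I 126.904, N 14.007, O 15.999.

368.95 g/mol

First, the molecular formula is C10H4BrF2I (counting implicit H from valence).
  Br: 1 × 79.904 = 79.904
  C: 10 × 12.011 = 120.110
  F: 2 × 18.998 = 37.996
  H: 4 × 1.008 = 4.032
  I: 1 × 126.904 = 126.904
Sum: 1×79.904 + 10×12.011 + 2×18.998 + 4×1.008 + 1×126.904 = 368.946 → 368.95 g/mol.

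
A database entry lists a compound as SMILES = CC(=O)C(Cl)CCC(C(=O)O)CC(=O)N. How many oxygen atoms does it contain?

Scan the SMILES for O atoms (remember two-letter symbols like Cl and Br are single atoms).
Oxygen count: 4.

4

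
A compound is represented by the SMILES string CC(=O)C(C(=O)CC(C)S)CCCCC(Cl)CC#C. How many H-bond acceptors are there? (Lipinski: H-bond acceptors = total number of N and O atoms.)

N atoms: 0; O atoms: 2.
Lipinski HBA = 0 + 2 = 2.

2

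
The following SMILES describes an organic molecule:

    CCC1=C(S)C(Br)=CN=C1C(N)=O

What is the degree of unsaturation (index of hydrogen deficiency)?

5

Molecular formula: C8H9BrN2OS.
DoU = (2C + 2 + N − H − X) / 2, where X is the halogen count and O/S are ignored.
    = (2·8 + 2 + 2 − 9 − 1) / 2 = 10 / 2 = 5.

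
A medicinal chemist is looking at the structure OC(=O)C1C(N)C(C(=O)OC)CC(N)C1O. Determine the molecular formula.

C9H16N2O5

Walk through each heavy atom and fill implicit hydrogens from standard valence (C 4, N 3, O 2, S 2, halogen 1):
  atom 1: O, bond orders sum to 1 (valence 2) → 1 H
  atom 2: C, bond orders sum to 4 (valence 4) → 0 H
  atom 3: O, bond orders sum to 2 (valence 2) → 0 H
  atom 4: C, bond orders sum to 3 (valence 4) → 1 H
  atom 5: C, bond orders sum to 3 (valence 4) → 1 H
  atom 6: N, bond orders sum to 1 (valence 3) → 2 H
  atom 7: C, bond orders sum to 3 (valence 4) → 1 H
  atom 8: C, bond orders sum to 4 (valence 4) → 0 H
  atom 9: O, bond orders sum to 2 (valence 2) → 0 H
  atom 10: O, bond orders sum to 2 (valence 2) → 0 H
  atom 11: C, bond orders sum to 1 (valence 4) → 3 H
  atom 12: C, bond orders sum to 2 (valence 4) → 2 H
  atom 13: C, bond orders sum to 3 (valence 4) → 1 H
  atom 14: N, bond orders sum to 1 (valence 3) → 2 H
  atom 15: C, bond orders sum to 3 (valence 4) → 1 H
  atom 16: O, bond orders sum to 1 (valence 2) → 1 H
Totals → C:9, H:16, N:2, O:5.
In Hill order: C9H16N2O5.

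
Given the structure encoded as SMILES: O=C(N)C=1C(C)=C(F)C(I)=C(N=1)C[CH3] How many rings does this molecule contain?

1

In SMILES, each pair of matching ring-closure digits denotes one ring-closing bond; the number of such bonds equals the number of independent rings.
Ring-closure bonds here: 1.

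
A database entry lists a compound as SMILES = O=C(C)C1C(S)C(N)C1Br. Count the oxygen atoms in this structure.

Scan the SMILES for O atoms (remember two-letter symbols like Cl and Br are single atoms).
Oxygen count: 1.

1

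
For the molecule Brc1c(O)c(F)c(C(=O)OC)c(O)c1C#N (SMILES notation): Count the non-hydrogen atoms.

Every atom symbol written in the SMILES (organic subset) is one heavy atom; implicit H are not written.
Heavy atoms by element → Br:1, C:9, F:1, N:1, O:4.
Total: 16.

16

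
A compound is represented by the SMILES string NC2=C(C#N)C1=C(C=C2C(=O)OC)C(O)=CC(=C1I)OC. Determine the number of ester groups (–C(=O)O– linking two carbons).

1

The ester motif appears at heavy-atom position 10 in the SMILES.
Other groups present: 1 ether, 1 hydroxyl, 1 nitrile, 1 primary amine.
Ester count: 1.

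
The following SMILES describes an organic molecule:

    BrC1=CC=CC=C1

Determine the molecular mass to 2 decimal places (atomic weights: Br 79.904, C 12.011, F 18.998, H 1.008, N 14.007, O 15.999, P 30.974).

157.01 g/mol

First, the molecular formula is C6H5Br (counting implicit H from valence).
  Br: 1 × 79.904 = 79.904
  C: 6 × 12.011 = 72.066
  H: 5 × 1.008 = 5.040
Sum: 1×79.904 + 6×12.011 + 5×1.008 = 157.010 → 157.01 g/mol.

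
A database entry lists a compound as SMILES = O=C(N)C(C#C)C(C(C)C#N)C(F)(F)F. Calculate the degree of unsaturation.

Degree of unsaturation = (number of rings) + (number of π bonds).
Ring closures in the SMILES: 0.
π bonds: 1 double bond (each 1 DoU), 2 triple bonds (each 2 DoU) → 5 DoU from unsaturation.
Total DoU = 0 + 5 = 5.

5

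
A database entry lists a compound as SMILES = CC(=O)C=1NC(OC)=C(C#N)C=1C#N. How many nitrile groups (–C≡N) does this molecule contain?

The nitrile motif appears at heavy-atom positions 10, 13 in the SMILES.
Other groups present: 1 ether, 1 ketone.
Nitrile count: 2.

2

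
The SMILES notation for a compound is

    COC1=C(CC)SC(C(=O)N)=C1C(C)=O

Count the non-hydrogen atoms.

15

Every atom symbol written in the SMILES (organic subset) is one heavy atom; implicit H are not written.
Heavy atoms by element → C:10, N:1, O:3, S:1.
Total: 15.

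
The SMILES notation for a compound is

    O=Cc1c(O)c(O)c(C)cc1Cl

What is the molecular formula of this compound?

Walk through each heavy atom and fill implicit hydrogens from standard valence (C 4, N 3, O 2, S 2, halogen 1); for lowercase aromatic atoms, an aromatic c carries 1 H when it has two neighbours and 0 H with three, and aromatic n carries 0 H:
  atom 1: O, bond orders sum to 2 (valence 2) → 0 H
  atom 2: C, bond orders sum to 3 (valence 4) → 1 H
  atom 3: aromatic c, 3 neighbours → 0 H
  atom 4: aromatic c, 3 neighbours → 0 H
  atom 5: O, bond orders sum to 1 (valence 2) → 1 H
  atom 6: aromatic c, 3 neighbours → 0 H
  atom 7: O, bond orders sum to 1 (valence 2) → 1 H
  atom 8: aromatic c, 3 neighbours → 0 H
  atom 9: C, bond orders sum to 1 (valence 4) → 3 H
  atom 10: aromatic c, 2 neighbours → 1 H
  atom 11: aromatic c, 3 neighbours → 0 H
  atom 12: Cl (halogen, monovalent) → 0 H
Totals → C:8, H:7, Cl:1, O:3.
In Hill order: C8H7ClO3.

C8H7ClO3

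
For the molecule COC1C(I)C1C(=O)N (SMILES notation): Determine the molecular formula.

C5H8INO2

Walk through each heavy atom and fill implicit hydrogens from standard valence (C 4, N 3, O 2, S 2, halogen 1):
  atom 1: C, bond orders sum to 1 (valence 4) → 3 H
  atom 2: O, bond orders sum to 2 (valence 2) → 0 H
  atom 3: C, bond orders sum to 3 (valence 4) → 1 H
  atom 4: C, bond orders sum to 3 (valence 4) → 1 H
  atom 5: I (halogen, monovalent) → 0 H
  atom 6: C, bond orders sum to 3 (valence 4) → 1 H
  atom 7: C, bond orders sum to 4 (valence 4) → 0 H
  atom 8: O, bond orders sum to 2 (valence 2) → 0 H
  atom 9: N, bond orders sum to 1 (valence 3) → 2 H
Totals → C:5, H:8, I:1, N:1, O:2.
In Hill order: C5H8INO2.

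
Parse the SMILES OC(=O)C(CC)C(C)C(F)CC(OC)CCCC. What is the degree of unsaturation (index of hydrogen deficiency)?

Degree of unsaturation = (number of rings) + (number of π bonds).
Ring closures in the SMILES: 0.
π bonds: 1 double bond (each 1 DoU) → 1 DoU from unsaturation.
Total DoU = 0 + 1 = 1.

1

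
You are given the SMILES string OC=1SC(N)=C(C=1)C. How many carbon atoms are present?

Count every carbon token in the SMILES (each C, including those in ring-closure positions and inside branches).
Carbon count: 5.

5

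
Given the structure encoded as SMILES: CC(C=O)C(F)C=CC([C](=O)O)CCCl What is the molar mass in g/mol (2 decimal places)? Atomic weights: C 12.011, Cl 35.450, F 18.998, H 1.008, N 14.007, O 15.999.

236.67 g/mol

First, the molecular formula is C10H14ClFO3 (counting implicit H from valence).
  C: 10 × 12.011 = 120.110
  Cl: 1 × 35.450 = 35.450
  F: 1 × 18.998 = 18.998
  H: 14 × 1.008 = 14.112
  O: 3 × 15.999 = 47.997
Sum: 10×12.011 + 1×35.450 + 1×18.998 + 14×1.008 + 3×15.999 = 236.667 → 236.67 g/mol.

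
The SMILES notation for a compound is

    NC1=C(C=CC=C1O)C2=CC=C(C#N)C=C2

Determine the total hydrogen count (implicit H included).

10

Walk through each heavy atom and fill implicit hydrogens from standard valence (C 4, N 3, O 2, S 2, halogen 1):
  atom 1: N, bond orders sum to 1 (valence 3) → 2 H
  atom 2: C, bond orders sum to 4 (valence 4) → 0 H
  atom 3: C, bond orders sum to 4 (valence 4) → 0 H
  atom 4: C, bond orders sum to 3 (valence 4) → 1 H
  atom 5: C, bond orders sum to 3 (valence 4) → 1 H
  atom 6: C, bond orders sum to 3 (valence 4) → 1 H
  atom 7: C, bond orders sum to 4 (valence 4) → 0 H
  atom 8: O, bond orders sum to 1 (valence 2) → 1 H
  atom 9: C, bond orders sum to 4 (valence 4) → 0 H
  atom 10: C, bond orders sum to 3 (valence 4) → 1 H
  atom 11: C, bond orders sum to 3 (valence 4) → 1 H
  atom 12: C, bond orders sum to 4 (valence 4) → 0 H
  atom 13: C, bond orders sum to 4 (valence 4) → 0 H
  atom 14: N, bond orders sum to 3 (valence 3) → 0 H
  atom 15: C, bond orders sum to 3 (valence 4) → 1 H
  atom 16: C, bond orders sum to 3 (valence 4) → 1 H
Total hydrogens: 10.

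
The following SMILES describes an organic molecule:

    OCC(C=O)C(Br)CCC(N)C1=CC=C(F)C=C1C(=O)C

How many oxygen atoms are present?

Scan the SMILES for O atoms (remember two-letter symbols like Cl and Br are single atoms).
Oxygen count: 3.

3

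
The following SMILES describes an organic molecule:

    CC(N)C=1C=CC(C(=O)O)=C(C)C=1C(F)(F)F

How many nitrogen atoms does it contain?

Scan the SMILES for N atoms (remember two-letter symbols like Cl and Br are single atoms).
Nitrogen count: 1.

1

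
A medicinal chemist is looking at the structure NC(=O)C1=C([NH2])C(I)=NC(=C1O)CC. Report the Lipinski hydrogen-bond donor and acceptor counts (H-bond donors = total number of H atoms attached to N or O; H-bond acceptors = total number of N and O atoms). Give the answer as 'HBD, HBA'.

5, 5

Donors: find every N or O and count the H atoms it carries.
  atom 1 (N): bond orders sum to 1 → 2 H
  atom 3 (O): bond orders sum to 2 → 0 H
  atom 6 (N): bond orders sum to 1 → 2 H
  atom 9 (N): bond orders sum to 3 → 0 H
  atom 12 (O): bond orders sum to 1 → 1 H
Lipinski HBD = 5.
Acceptors: N atoms = 3, O atoms = 2 → HBA = 5.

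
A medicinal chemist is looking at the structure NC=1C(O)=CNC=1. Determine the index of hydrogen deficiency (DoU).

Molecular formula: C4H6N2O.
DoU = (2C + 2 + N − H − X) / 2, where X is the halogen count and O/S are ignored.
    = (2·4 + 2 + 2 − 6 − 0) / 2 = 6 / 2 = 3.

3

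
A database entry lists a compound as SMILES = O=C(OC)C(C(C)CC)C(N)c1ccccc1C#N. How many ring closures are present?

1

In SMILES, each pair of matching ring-closure digits denotes one ring-closing bond; the number of such bonds equals the number of independent rings.
Ring-closure bonds here: 1.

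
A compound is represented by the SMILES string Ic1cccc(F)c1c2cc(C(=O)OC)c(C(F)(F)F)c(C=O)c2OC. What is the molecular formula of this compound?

Walk through each heavy atom and fill implicit hydrogens from standard valence (C 4, N 3, O 2, S 2, halogen 1); for lowercase aromatic atoms, an aromatic c carries 1 H when it has two neighbours and 0 H with three, and aromatic n carries 0 H:
  atom 1: I (halogen, monovalent) → 0 H
  atom 2: aromatic c, 3 neighbours → 0 H
  atom 3: aromatic c, 2 neighbours → 1 H
  atom 4: aromatic c, 2 neighbours → 1 H
  atom 5: aromatic c, 2 neighbours → 1 H
  atom 6: aromatic c, 3 neighbours → 0 H
  atom 7: F (halogen, monovalent) → 0 H
  atom 8: aromatic c, 3 neighbours → 0 H
  atom 9: aromatic c, 3 neighbours → 0 H
  atom 10: aromatic c, 2 neighbours → 1 H
  atom 11: aromatic c, 3 neighbours → 0 H
  atom 12: C, bond orders sum to 4 (valence 4) → 0 H
  atom 13: O, bond orders sum to 2 (valence 2) → 0 H
  atom 14: O, bond orders sum to 2 (valence 2) → 0 H
  atom 15: C, bond orders sum to 1 (valence 4) → 3 H
  atom 16: aromatic c, 3 neighbours → 0 H
  atom 17: C, bond orders sum to 4 (valence 4) → 0 H
  atom 18: F (halogen, monovalent) → 0 H
  atom 19: F (halogen, monovalent) → 0 H
  atom 20: F (halogen, monovalent) → 0 H
  atom 21: aromatic c, 3 neighbours → 0 H
  atom 22: C, bond orders sum to 3 (valence 4) → 1 H
  atom 23: O, bond orders sum to 2 (valence 2) → 0 H
  atom 24: aromatic c, 3 neighbours → 0 H
  atom 25: O, bond orders sum to 2 (valence 2) → 0 H
  atom 26: C, bond orders sum to 1 (valence 4) → 3 H
Totals → C:17, H:11, F:4, I:1, O:4.
In Hill order: C17H11F4IO4.

C17H11F4IO4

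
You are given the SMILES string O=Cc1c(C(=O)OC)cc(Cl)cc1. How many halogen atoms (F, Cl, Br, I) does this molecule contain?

1

Halogen atoms appear at heavy-atom position 11 (1×Cl).
Other groups present: 1 aldehyde, 1 ester.
Halogen count: 1.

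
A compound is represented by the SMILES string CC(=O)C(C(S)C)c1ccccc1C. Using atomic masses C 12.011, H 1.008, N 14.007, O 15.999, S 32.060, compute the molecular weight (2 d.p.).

First, the molecular formula is C12H16OS (counting implicit H from valence).
  C: 12 × 12.011 = 144.132
  H: 16 × 1.008 = 16.128
  O: 1 × 15.999 = 15.999
  S: 1 × 32.060 = 32.060
Sum: 12×12.011 + 16×1.008 + 1×15.999 + 1×32.060 = 208.319 → 208.32 g/mol.

208.32 g/mol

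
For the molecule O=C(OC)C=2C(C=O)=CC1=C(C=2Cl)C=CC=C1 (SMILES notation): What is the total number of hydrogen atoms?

Walk through each heavy atom and fill implicit hydrogens from standard valence (C 4, N 3, O 2, S 2, halogen 1):
  atom 1: O, bond orders sum to 2 (valence 2) → 0 H
  atom 2: C, bond orders sum to 4 (valence 4) → 0 H
  atom 3: O, bond orders sum to 2 (valence 2) → 0 H
  atom 4: C, bond orders sum to 1 (valence 4) → 3 H
  atom 5: C, bond orders sum to 4 (valence 4) → 0 H
  atom 6: C, bond orders sum to 4 (valence 4) → 0 H
  atom 7: C, bond orders sum to 3 (valence 4) → 1 H
  atom 8: O, bond orders sum to 2 (valence 2) → 0 H
  atom 9: C, bond orders sum to 3 (valence 4) → 1 H
  atom 10: C, bond orders sum to 4 (valence 4) → 0 H
  atom 11: C, bond orders sum to 4 (valence 4) → 0 H
  atom 12: C, bond orders sum to 4 (valence 4) → 0 H
  atom 13: Cl (halogen, monovalent) → 0 H
  atom 14: C, bond orders sum to 3 (valence 4) → 1 H
  atom 15: C, bond orders sum to 3 (valence 4) → 1 H
  atom 16: C, bond orders sum to 3 (valence 4) → 1 H
  atom 17: C, bond orders sum to 3 (valence 4) → 1 H
Total hydrogens: 9.

9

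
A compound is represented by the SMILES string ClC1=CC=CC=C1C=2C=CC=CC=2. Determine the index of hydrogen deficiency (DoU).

Molecular formula: C12H9Cl.
DoU = (2C + 2 + N − H − X) / 2, where X is the halogen count and O/S are ignored.
    = (2·12 + 2 + 0 − 9 − 1) / 2 = 16 / 2 = 8.

8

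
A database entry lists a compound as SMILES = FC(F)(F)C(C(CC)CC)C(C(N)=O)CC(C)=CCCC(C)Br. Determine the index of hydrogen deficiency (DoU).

2

Molecular formula: C17H29BrF3NO.
DoU = (2C + 2 + N − H − X) / 2, where X is the halogen count and O/S are ignored.
    = (2·17 + 2 + 1 − 29 − 4) / 2 = 4 / 2 = 2.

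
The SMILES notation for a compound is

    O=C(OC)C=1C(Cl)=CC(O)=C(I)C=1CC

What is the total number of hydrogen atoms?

Walk through each heavy atom and fill implicit hydrogens from standard valence (C 4, N 3, O 2, S 2, halogen 1):
  atom 1: O, bond orders sum to 2 (valence 2) → 0 H
  atom 2: C, bond orders sum to 4 (valence 4) → 0 H
  atom 3: O, bond orders sum to 2 (valence 2) → 0 H
  atom 4: C, bond orders sum to 1 (valence 4) → 3 H
  atom 5: C, bond orders sum to 4 (valence 4) → 0 H
  atom 6: C, bond orders sum to 4 (valence 4) → 0 H
  atom 7: Cl (halogen, monovalent) → 0 H
  atom 8: C, bond orders sum to 3 (valence 4) → 1 H
  atom 9: C, bond orders sum to 4 (valence 4) → 0 H
  atom 10: O, bond orders sum to 1 (valence 2) → 1 H
  atom 11: C, bond orders sum to 4 (valence 4) → 0 H
  atom 12: I (halogen, monovalent) → 0 H
  atom 13: C, bond orders sum to 4 (valence 4) → 0 H
  atom 14: C, bond orders sum to 2 (valence 4) → 2 H
  atom 15: C, bond orders sum to 1 (valence 4) → 3 H
Total hydrogens: 10.

10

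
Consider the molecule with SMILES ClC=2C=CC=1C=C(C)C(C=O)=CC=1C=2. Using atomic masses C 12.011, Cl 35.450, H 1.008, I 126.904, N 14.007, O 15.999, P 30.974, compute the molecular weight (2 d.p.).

204.65 g/mol

First, the molecular formula is C12H9ClO (counting implicit H from valence).
  C: 12 × 12.011 = 144.132
  Cl: 1 × 35.450 = 35.450
  H: 9 × 1.008 = 9.072
  O: 1 × 15.999 = 15.999
Sum: 12×12.011 + 1×35.450 + 9×1.008 + 1×15.999 = 204.653 → 204.65 g/mol.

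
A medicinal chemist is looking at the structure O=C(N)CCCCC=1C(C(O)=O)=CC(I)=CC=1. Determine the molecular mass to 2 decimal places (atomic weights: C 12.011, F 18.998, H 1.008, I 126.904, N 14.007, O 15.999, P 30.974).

347.15 g/mol

First, the molecular formula is C12H14INO3 (counting implicit H from valence).
  C: 12 × 12.011 = 144.132
  H: 14 × 1.008 = 14.112
  I: 1 × 126.904 = 126.904
  N: 1 × 14.007 = 14.007
  O: 3 × 15.999 = 47.997
Sum: 12×12.011 + 14×1.008 + 1×126.904 + 1×14.007 + 3×15.999 = 347.152 → 347.15 g/mol.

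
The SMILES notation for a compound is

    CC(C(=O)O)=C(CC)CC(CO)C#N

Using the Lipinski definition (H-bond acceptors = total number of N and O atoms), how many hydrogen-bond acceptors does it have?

N atoms: 1; O atoms: 3.
Lipinski HBA = 1 + 3 = 4.

4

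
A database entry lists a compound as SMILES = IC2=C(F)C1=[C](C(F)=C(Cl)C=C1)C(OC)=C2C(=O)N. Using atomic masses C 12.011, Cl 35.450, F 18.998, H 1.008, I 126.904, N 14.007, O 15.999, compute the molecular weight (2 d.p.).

First, the molecular formula is C12H7ClF2INO2 (counting implicit H from valence).
  C: 12 × 12.011 = 144.132
  Cl: 1 × 35.450 = 35.450
  F: 2 × 18.998 = 37.996
  H: 7 × 1.008 = 7.056
  I: 1 × 126.904 = 126.904
  N: 1 × 14.007 = 14.007
  O: 2 × 15.999 = 31.998
Sum: 12×12.011 + 1×35.450 + 2×18.998 + 7×1.008 + 1×126.904 + 1×14.007 + 2×15.999 = 397.543 → 397.54 g/mol.

397.54 g/mol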